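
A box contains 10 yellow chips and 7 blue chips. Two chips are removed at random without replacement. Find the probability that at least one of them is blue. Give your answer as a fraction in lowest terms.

91/136

P(no blue) = 10/17 × 9/16 = 90/272 = 45/136.
P(at least one) = 1 − 45/136 = 91/136.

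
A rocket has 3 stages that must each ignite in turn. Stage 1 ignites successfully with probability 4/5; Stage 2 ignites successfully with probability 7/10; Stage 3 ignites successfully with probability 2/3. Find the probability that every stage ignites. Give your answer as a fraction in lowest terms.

28/75

Each stage is reached only if all earlier stages succeed, so
P = 4/5 × 7/10 × 2/3 = 56/150 = 28/75.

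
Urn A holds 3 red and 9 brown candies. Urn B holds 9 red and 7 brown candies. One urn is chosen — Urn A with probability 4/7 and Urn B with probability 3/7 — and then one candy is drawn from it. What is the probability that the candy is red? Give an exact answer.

43/112

From Urn A: P(red) = 3/12.
From Urn B: P(red) = 9/16.
Total probability = (4/7)(3/12) + (3/7)(9/16) = 43/112.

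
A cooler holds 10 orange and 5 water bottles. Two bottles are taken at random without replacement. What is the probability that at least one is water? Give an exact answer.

4/7

P(no water) = 10/15 × 9/14 = 90/210 = 3/7.
P(at least one) = 1 − 3/7 = 4/7.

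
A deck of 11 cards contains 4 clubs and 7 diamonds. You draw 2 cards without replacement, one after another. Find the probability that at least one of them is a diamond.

49/55

P(no diamonds) = 4/11 × 3/10 = 12/110 = 6/55.
P(at least one) = 1 − 6/55 = 49/55.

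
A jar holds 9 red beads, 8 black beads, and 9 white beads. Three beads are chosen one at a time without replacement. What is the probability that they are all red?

21/650

P = 9/26 × 8/25 × 7/24 = 504/15600 = 21/650.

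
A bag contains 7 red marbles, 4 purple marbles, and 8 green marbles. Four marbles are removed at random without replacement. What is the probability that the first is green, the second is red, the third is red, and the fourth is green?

49/1938

Each draw changes the counts, so multiply the conditional probabilities along the sequence:
P = 8/19 × 7/18 × 6/17 × 7/16 = 2352/93024 = 49/1938.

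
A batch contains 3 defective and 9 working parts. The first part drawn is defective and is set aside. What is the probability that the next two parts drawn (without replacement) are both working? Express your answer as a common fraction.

With the first part removed, 9 working remain out of 11.
P = 9/11 × 8/10 = 72/110 = 36/55.

36/55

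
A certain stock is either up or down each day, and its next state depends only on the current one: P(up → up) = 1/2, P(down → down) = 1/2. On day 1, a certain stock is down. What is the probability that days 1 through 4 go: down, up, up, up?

Day 1 is given. For each transition, use the conditional probability from the current state:
P(up | down) = 1/2; P(up | up) = 1/2; P(up | up) = 1/2.
P = 1/2 × 1/2 × 1/2 = 1/8.

1/8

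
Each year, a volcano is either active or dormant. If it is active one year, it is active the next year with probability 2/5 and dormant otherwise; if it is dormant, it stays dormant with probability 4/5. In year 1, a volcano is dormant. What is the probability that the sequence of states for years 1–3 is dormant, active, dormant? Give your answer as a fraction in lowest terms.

3/25

Year 1 is given. For each transition, use the conditional probability from the current state:
P(active | dormant) = 1/5; P(dormant | active) = 3/5.
P = 1/5 × 3/5 = 3/25.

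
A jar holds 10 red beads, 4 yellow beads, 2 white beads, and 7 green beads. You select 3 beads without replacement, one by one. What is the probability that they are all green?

5/253

P(every draw is green) = 7/23 × 6/22 × 5/21 = 210/10626 = 5/253.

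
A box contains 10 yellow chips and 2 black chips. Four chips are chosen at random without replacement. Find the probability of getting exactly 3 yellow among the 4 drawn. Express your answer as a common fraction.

One ordering (yellow drawn first) has probability 10/12 × 9/11 × 8/10 × 2/9 = 1440/11880 = 4/33.
There are C(4,3) = 4 such orderings, each equally likely, so P = 4 × 4/33 = 16/33.

16/33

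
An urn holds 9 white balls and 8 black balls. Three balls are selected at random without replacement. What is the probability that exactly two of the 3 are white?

36/85

One ordering (white drawn first) has probability 9/17 × 8/16 × 8/15 = 576/4080 = 12/85.
There are C(3,2) = 3 such orderings, each equally likely, so P = 3 × 12/85 = 36/85.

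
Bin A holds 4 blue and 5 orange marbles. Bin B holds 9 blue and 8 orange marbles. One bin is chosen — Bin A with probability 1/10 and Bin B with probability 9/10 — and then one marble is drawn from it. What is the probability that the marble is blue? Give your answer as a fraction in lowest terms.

797/1530

From Bin A: P(blue) = 4/9.
From Bin B: P(blue) = 9/17.
Total probability = (1/10)(4/9) + (9/10)(9/17) = 797/1530.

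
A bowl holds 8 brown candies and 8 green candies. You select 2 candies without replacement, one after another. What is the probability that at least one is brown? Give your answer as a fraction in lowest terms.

23/30

P(no brown) = 8/16 × 7/15 = 56/240 = 7/30.
P(at least one) = 1 − 7/30 = 23/30.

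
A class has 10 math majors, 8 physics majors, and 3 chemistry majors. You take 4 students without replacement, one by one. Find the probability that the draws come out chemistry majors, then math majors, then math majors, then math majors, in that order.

2/133

Multiply the probability of each draw given the previous ones:
P = 3/21 × 10/20 × 9/19 × 8/18 = 2160/143640 = 2/133.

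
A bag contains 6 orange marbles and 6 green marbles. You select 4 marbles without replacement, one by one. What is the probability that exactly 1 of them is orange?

One ordering (orange drawn first) has probability 6/12 × 6/11 × 5/10 × 4/9 = 720/11880 = 2/33.
There are C(4,1) = 4 such orderings, each equally likely, so P = 4 × 2/33 = 8/33.

8/33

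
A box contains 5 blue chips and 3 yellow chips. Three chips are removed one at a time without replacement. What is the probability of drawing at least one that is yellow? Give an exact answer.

23/28

P(no yellow) = 5/8 × 4/7 × 3/6 = 60/336 = 5/28.
P(at least one) = 1 − 5/28 = 23/28.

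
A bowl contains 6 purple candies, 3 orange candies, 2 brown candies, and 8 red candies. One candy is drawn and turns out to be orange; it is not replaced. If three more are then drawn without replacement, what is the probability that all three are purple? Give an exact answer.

5/204

With the first candy removed, 6 purple remain out of 18.
P = 6/18 × 5/17 × 4/16 = 120/4896 = 5/204.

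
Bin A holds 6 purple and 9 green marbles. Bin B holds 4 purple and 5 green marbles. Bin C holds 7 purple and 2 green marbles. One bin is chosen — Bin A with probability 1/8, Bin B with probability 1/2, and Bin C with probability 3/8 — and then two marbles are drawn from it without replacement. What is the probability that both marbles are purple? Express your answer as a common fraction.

215/672

From Bin A: P(both purple) = (6/15)(5/14) = 1/7.
From Bin B: P(both purple) = (4/9)(3/8) = 1/6.
From Bin C: P(both purple) = (7/9)(6/8) = 7/12.
Total probability = (1/8)(1/7) + (1/2)(1/6) + (3/8)(7/12) = 215/672.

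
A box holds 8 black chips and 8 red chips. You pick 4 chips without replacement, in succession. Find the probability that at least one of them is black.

25/26

P(no black) = 8/16 × 7/15 × 6/14 × 5/13 = 1680/43680 = 1/26.
P(at least one) = 1 − 1/26 = 25/26.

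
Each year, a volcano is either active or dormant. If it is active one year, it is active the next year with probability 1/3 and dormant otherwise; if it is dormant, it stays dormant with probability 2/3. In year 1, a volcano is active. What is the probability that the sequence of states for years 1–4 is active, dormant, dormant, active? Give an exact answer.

Year 1 is given. For each transition, use the conditional probability from the current state:
P(dormant | active) = 2/3; P(dormant | dormant) = 2/3; P(active | dormant) = 1/3.
P = 2/3 × 2/3 × 1/3 = 4/27.

4/27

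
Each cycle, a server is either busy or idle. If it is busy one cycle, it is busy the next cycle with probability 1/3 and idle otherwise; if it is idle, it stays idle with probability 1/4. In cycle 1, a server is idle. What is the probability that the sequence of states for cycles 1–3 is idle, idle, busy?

Cycle 1 is given. For each transition, use the conditional probability from the current state:
P(idle | idle) = 1/4; P(busy | idle) = 3/4.
P = 1/4 × 3/4 = 3/16.

3/16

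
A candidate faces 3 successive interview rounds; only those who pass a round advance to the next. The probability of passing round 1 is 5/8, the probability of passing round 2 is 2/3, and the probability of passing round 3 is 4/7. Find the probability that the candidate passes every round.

Each stage is reached only if all earlier stages succeed, so
P = 5/8 × 2/3 × 4/7 = 40/168 = 5/21.

5/21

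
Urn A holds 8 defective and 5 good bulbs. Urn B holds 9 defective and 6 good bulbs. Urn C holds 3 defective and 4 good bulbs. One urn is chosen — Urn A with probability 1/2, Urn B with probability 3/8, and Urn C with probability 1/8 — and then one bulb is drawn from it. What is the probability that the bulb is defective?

From Urn A: P(defective) = 8/13.
From Urn B: P(defective) = 9/15.
From Urn C: P(defective) = 3/7.
Total probability = (1/2)(8/13) + (3/8)(9/15) + (1/8)(3/7) = 1067/1820.

1067/1820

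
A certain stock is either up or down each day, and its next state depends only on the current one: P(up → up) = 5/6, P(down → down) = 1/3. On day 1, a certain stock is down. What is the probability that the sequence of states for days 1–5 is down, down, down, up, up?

5/81

Day 1 is given. For each transition, use the conditional probability from the current state:
P(down | down) = 1/3; P(down | down) = 1/3; P(up | down) = 2/3; P(up | up) = 5/6.
P = 1/3 × 1/3 × 2/3 × 5/6 = 10/162 = 5/81.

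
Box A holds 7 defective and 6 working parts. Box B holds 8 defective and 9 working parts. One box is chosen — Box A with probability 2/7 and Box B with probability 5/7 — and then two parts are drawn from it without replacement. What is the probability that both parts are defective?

From Box A: P(both defective) = (7/13)(6/12) = 7/26.
From Box B: P(both defective) = (8/17)(7/16) = 7/34.
Total probability = (2/7)(7/26) + (5/7)(7/34) = 99/442.

99/442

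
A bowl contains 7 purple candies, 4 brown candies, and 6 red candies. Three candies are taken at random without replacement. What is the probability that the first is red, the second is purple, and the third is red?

Chain rule:
P = 6/17 × 7/16 × 5/15 = 210/4080 = 7/136.

7/136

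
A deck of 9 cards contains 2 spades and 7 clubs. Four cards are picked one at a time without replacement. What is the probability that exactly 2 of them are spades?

1/6

One ordering (spades drawn first) has probability 2/9 × 1/8 × 7/7 × 6/6 = 84/3024 = 1/36.
There are C(4,2) = 6 such orderings, each equally likely, so P = 6 × 1/36 = 1/6.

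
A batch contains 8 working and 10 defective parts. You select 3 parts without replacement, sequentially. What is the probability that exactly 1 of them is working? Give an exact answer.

15/34

One ordering (working drawn first) has probability 8/18 × 10/17 × 9/16 = 720/4896 = 5/34.
There are C(3,1) = 3 such orderings, each equally likely, so P = 3 × 5/34 = 15/34.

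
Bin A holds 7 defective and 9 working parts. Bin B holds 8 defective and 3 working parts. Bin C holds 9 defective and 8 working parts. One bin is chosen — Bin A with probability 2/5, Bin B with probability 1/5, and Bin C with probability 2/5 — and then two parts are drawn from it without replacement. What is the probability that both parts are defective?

5193/18700

From Bin A: P(both defective) = (7/16)(6/15) = 7/40.
From Bin B: P(both defective) = (8/11)(7/10) = 28/55.
From Bin C: P(both defective) = (9/17)(8/16) = 9/34.
Total probability = (2/5)(7/40) + (1/5)(28/55) + (2/5)(9/34) = 5193/18700.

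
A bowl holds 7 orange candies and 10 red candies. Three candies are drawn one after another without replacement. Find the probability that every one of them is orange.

P(all orange) = 7/17 × 6/16 × 5/15 = 210/4080 = 7/136.

7/136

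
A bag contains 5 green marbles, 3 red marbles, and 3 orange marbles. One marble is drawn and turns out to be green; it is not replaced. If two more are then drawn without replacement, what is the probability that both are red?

After the first draw, 3 of the remaining 10 marbles are red.
P = 3/10 × 2/9 = 6/90 = 1/15.

1/15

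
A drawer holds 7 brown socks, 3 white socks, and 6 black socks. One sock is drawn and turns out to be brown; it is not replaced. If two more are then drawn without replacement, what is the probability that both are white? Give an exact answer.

After the first draw, 3 of the remaining 15 socks are white.
P = 3/15 × 2/14 = 6/210 = 1/35.

1/35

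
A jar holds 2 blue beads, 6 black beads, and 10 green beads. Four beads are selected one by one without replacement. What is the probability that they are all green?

P(every draw is green) = 10/18 × 9/17 × 8/16 × 7/15 = 5040/73440 = 7/102.

7/102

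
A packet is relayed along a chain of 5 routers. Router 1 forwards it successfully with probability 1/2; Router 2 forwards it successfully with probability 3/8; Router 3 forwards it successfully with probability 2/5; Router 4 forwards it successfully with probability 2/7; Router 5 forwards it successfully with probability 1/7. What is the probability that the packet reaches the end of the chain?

3/980

Each stage is reached only if all earlier stages succeed, so
P = 1/2 × 3/8 × 2/5 × 2/7 × 1/7 = 12/3920 = 3/980.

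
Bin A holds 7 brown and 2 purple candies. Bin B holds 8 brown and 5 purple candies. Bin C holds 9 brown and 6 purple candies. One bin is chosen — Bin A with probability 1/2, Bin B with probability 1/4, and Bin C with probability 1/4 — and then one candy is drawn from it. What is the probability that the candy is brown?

From Bin A: P(brown) = 7/9.
From Bin B: P(brown) = 8/13.
From Bin C: P(brown) = 9/15.
Total probability = (1/2)(7/9) + (1/4)(8/13) + (1/4)(9/15) = 1621/2340.

1621/2340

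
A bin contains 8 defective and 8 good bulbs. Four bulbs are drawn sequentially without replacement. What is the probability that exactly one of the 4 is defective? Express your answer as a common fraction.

16/65

One ordering (defective drawn first) has probability 8/16 × 8/15 × 7/14 × 6/13 = 2688/43680 = 4/65.
There are C(4,1) = 4 such orderings, each equally likely, so P = 4 × 4/65 = 16/65.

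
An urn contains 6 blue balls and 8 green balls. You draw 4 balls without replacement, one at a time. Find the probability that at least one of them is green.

986/1001

P(no green) = 6/14 × 5/13 × 4/12 × 3/11 = 360/24024 = 15/1001.
P(at least one) = 1 − 15/1001 = 986/1001.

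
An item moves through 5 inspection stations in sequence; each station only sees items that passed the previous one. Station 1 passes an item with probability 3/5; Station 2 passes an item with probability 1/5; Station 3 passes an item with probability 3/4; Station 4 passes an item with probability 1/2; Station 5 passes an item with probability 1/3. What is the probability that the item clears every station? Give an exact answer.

3/200

Multiplying along the chain,
P = 3/5 × 1/5 × 3/4 × 1/2 × 1/3 = 9/600 = 3/200.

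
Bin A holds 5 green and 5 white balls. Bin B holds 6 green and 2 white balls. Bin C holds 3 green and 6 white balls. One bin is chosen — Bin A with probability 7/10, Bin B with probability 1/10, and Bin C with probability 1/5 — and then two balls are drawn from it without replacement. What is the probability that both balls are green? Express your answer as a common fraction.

569/2520

From Bin A: P(both green) = (5/10)(4/9) = 2/9.
From Bin B: P(both green) = (6/8)(5/7) = 15/28.
From Bin C: P(both green) = (3/9)(2/8) = 1/12.
Total probability = (7/10)(2/9) + (1/10)(15/28) + (1/5)(1/12) = 569/2520.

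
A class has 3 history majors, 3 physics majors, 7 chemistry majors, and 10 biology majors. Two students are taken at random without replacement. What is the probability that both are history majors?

P(all history majors) = 3/23 × 2/22 = 6/506 = 3/253.

3/253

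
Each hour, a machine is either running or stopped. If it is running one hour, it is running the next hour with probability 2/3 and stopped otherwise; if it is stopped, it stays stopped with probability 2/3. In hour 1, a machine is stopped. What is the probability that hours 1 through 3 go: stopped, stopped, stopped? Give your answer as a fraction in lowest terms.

Hour 1 is given. For each transition, use the conditional probability from the current state:
P(stopped | stopped) = 2/3; P(stopped | stopped) = 2/3.
P = 2/3 × 2/3 = 4/9.

4/9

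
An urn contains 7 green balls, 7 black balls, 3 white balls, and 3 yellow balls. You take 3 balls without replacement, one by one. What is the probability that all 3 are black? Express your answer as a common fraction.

P(all black) = 7/20 × 6/19 × 5/18 = 210/6840 = 7/228.

7/228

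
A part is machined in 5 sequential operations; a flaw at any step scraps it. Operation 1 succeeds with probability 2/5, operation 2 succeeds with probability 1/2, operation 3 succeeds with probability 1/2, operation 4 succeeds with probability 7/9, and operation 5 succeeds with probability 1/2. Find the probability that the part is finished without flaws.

Each stage is reached only if all earlier stages succeed, so
P = 2/5 × 1/2 × 1/2 × 7/9 × 1/2 = 14/360 = 7/180.

7/180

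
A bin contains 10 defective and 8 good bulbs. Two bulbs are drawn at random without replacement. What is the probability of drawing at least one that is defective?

125/153

P(no defective) = 8/18 × 7/17 = 56/306 = 28/153.
P(at least one) = 1 − 28/153 = 125/153.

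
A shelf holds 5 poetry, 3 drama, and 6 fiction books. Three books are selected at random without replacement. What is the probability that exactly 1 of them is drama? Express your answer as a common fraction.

One ordering (drama drawn first) has probability 3/14 × 11/13 × 10/12 = 330/2184 = 55/364.
There are C(3,1) = 3 such orderings, each equally likely, so P = 3 × 55/364 = 165/364.

165/364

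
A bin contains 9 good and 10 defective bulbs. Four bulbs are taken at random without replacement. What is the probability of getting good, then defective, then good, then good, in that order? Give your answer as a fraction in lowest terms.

Each draw changes the counts, so multiply the conditional probabilities along the sequence:
P = 9/19 × 10/18 × 8/17 × 7/16 = 5040/93024 = 35/646.

35/646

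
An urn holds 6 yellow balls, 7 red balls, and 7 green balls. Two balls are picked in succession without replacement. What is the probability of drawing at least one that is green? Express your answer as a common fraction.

P(no green) = 13/20 × 12/19 = 156/380 = 39/95.
P(at least one) = 1 − 39/95 = 56/95.

56/95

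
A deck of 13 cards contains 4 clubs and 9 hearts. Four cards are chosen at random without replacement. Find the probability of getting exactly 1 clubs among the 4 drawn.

336/715

One ordering (a club drawn first) has probability 4/13 × 9/12 × 8/11 × 7/10 = 2016/17160 = 84/715.
There are C(4,1) = 4 such orderings, each equally likely, so P = 4 × 84/715 = 336/715.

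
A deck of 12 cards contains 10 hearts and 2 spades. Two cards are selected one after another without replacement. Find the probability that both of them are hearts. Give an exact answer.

15/22

P(all hearts) = 10/12 × 9/11 = 90/132 = 15/22.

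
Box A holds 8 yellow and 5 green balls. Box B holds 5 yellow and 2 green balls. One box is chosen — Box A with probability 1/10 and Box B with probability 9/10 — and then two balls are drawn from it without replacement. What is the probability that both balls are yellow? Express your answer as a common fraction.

634/1365

From Box A: P(both yellow) = (8/13)(7/12) = 14/39.
From Box B: P(both yellow) = (5/7)(4/6) = 10/21.
Total probability = (1/10)(14/39) + (9/10)(10/21) = 634/1365.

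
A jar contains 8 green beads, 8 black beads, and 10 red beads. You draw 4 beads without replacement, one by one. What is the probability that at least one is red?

P(no red) = 16/26 × 15/25 × 14/24 × 13/23 = 43680/358800 = 14/115.
P(at least one) = 1 − 14/115 = 101/115.

101/115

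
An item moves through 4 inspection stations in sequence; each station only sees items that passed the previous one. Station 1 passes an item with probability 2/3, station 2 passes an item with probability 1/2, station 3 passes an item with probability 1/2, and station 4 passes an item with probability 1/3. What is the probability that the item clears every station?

Multiplying along the chain,
P = 2/3 × 1/2 × 1/2 × 1/3 = 2/36 = 1/18.

1/18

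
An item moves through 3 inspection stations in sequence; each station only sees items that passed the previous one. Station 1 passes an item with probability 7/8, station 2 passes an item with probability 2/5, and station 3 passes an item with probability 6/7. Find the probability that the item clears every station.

3/10

The events are sequential, so multiply the conditional probabilities:
P = 7/8 × 2/5 × 6/7 = 84/280 = 3/10.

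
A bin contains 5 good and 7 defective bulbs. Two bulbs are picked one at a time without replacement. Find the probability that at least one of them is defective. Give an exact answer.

28/33

P(no defective) = 5/12 × 4/11 = 20/132 = 5/33.
P(at least one) = 1 − 5/33 = 28/33.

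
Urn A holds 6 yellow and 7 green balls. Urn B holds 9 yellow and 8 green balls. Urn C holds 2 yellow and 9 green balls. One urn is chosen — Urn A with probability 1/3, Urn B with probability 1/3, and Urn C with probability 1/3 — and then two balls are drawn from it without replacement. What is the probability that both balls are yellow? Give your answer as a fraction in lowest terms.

5776/36465

From Urn A: P(both yellow) = (6/13)(5/12) = 5/26.
From Urn B: P(both yellow) = (9/17)(8/16) = 9/34.
From Urn C: P(both yellow) = (2/11)(1/10) = 1/55.
Total probability = (1/3)(5/26) + (1/3)(9/34) + (1/3)(1/55) = 5776/36465.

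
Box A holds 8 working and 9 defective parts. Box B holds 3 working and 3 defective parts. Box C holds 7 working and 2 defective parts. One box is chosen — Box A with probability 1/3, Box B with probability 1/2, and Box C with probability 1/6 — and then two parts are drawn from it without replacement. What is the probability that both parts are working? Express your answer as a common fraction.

1627/6120

From Box A: P(both working) = (8/17)(7/16) = 7/34.
From Box B: P(both working) = (3/6)(2/5) = 1/5.
From Box C: P(both working) = (7/9)(6/8) = 7/12.
Total probability = (1/3)(7/34) + (1/2)(1/5) + (1/6)(7/12) = 1627/6120.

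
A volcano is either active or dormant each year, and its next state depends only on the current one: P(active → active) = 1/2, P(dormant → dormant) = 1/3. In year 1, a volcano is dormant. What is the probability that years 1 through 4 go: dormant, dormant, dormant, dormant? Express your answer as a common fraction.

1/27

Year 1 is given. For each transition, use the conditional probability from the current state:
P(dormant | dormant) = 1/3; P(dormant | dormant) = 1/3; P(dormant | dormant) = 1/3.
P = 1/3 × 1/3 × 1/3 = 1/27.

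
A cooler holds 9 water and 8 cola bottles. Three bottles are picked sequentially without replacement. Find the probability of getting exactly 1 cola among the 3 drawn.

36/85

One ordering (cola drawn first) has probability 8/17 × 9/16 × 8/15 = 576/4080 = 12/85.
There are C(3,1) = 3 such orderings, each equally likely, so P = 3 × 12/85 = 36/85.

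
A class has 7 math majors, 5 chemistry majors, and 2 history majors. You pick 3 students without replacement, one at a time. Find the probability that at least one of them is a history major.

36/91

P(no history majors) = 12/14 × 11/13 × 10/12 = 1320/2184 = 55/91.
P(at least one) = 1 − 55/91 = 36/91.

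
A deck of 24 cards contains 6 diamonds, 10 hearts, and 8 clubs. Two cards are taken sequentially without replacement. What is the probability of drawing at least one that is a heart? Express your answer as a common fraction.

185/276

P(no hearts) = 14/24 × 13/23 = 182/552 = 91/276.
P(at least one) = 1 − 91/276 = 185/276.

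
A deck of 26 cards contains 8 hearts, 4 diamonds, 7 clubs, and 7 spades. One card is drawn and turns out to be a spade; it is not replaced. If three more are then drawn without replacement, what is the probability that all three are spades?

1/115

With the first card removed, 6 spades remain out of 25.
P = 6/25 × 5/24 × 4/23 = 120/13800 = 1/115.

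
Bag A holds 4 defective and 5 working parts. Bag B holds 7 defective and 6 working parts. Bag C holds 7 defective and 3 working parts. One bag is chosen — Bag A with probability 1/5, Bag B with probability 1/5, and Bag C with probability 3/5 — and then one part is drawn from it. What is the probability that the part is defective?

From Bag A: P(defective) = 4/9.
From Bag B: P(defective) = 7/13.
From Bag C: P(defective) = 7/10.
Total probability = (1/5)(4/9) + (1/5)(7/13) + (3/5)(7/10) = 3607/5850.

3607/5850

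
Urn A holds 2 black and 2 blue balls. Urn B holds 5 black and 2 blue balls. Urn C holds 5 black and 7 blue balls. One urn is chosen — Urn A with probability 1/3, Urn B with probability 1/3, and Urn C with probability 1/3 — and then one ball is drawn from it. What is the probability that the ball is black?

From Urn A: P(black) = 2/4.
From Urn B: P(black) = 5/7.
From Urn C: P(black) = 5/12.
Total probability = (1/3)(2/4) + (1/3)(5/7) + (1/3)(5/12) = 137/252.

137/252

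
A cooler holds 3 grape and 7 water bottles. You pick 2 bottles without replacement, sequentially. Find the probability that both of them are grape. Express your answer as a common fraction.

1/15

P(every draw is grape) = 3/10 × 2/9 = 6/90 = 1/15.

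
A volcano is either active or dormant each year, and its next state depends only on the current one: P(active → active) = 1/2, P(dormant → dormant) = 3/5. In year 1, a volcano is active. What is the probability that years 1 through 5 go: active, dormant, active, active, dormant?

Year 1 is given. For each transition, use the conditional probability from the current state:
P(dormant | active) = 1/2; P(active | dormant) = 2/5; P(active | active) = 1/2; P(dormant | active) = 1/2.
P = 1/2 × 2/5 × 1/2 × 1/2 = 2/40 = 1/20.

1/20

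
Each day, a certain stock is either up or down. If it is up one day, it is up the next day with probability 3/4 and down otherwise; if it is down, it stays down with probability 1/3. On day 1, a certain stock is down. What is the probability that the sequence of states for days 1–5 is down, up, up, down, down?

Day 1 is given. For each transition, use the conditional probability from the current state:
P(up | down) = 2/3; P(up | up) = 3/4; P(down | up) = 1/4; P(down | down) = 1/3.
P = 2/3 × 3/4 × 1/4 × 1/3 = 6/144 = 1/24.

1/24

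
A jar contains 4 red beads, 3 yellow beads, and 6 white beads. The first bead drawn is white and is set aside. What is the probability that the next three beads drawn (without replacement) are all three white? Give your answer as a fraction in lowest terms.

After the first draw, 5 of the remaining 12 beads are white.
P = 5/12 × 4/11 × 3/10 = 60/1320 = 1/22.

1/22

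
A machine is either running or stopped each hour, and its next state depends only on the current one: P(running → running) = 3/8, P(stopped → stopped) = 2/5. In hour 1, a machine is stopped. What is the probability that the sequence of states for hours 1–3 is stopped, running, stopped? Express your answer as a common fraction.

Hour 1 is given. For each transition, use the conditional probability from the current state:
P(running | stopped) = 3/5; P(stopped | running) = 5/8.
P = 3/5 × 5/8 = 15/40 = 3/8.

3/8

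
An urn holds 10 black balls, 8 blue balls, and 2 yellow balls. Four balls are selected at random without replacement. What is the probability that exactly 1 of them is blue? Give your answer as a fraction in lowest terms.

One ordering (blue drawn first) has probability 8/20 × 12/19 × 11/18 × 10/17 = 10560/116280 = 88/969.
There are C(4,1) = 4 such orderings, each equally likely, so P = 4 × 88/969 = 352/969.

352/969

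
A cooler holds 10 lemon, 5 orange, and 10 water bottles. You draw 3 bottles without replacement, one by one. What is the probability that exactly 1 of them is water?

One ordering (water drawn first) has probability 10/25 × 15/24 × 14/23 = 2100/13800 = 7/46.
There are C(3,1) = 3 such orderings, each equally likely, so P = 3 × 7/46 = 21/46.

21/46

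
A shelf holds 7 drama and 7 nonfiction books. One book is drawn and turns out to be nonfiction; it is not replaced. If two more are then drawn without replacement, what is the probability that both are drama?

7/26

After the first draw, 7 of the remaining 13 books are drama.
P = 7/13 × 6/12 = 42/156 = 7/26.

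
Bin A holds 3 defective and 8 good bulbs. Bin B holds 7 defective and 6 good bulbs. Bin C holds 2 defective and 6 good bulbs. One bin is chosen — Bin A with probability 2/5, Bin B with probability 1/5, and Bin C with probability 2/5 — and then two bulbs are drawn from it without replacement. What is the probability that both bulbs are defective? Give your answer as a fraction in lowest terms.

From Bin A: P(both defective) = (3/11)(2/10) = 3/55.
From Bin B: P(both defective) = (7/13)(6/12) = 7/26.
From Bin C: P(both defective) = (2/8)(1/7) = 1/28.
Total probability = (2/5)(3/55) + (1/5)(7/26) + (2/5)(1/28) = 2251/25025.

2251/25025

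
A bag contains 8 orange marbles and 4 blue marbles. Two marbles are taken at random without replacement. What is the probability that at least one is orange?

10/11

P(no orange) = 4/12 × 3/11 = 12/132 = 1/11.
P(at least one) = 1 − 1/11 = 10/11.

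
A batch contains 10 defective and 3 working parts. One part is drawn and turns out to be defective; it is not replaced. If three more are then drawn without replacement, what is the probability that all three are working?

With the first part removed, 3 working remain out of 12.
P = 3/12 × 2/11 × 1/10 = 6/1320 = 1/220.

1/220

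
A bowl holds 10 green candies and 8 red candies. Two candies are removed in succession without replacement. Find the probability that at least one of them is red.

P(no red) = 10/18 × 9/17 = 90/306 = 5/17.
P(at least one) = 1 − 5/17 = 12/17.

12/17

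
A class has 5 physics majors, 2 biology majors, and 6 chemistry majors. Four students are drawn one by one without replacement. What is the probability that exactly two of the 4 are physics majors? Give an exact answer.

56/143

One ordering (physics majors drawn first) has probability 5/13 × 4/12 × 8/11 × 7/10 = 1120/17160 = 28/429.
There are C(4,2) = 6 such orderings, each equally likely, so P = 6 × 28/429 = 56/143.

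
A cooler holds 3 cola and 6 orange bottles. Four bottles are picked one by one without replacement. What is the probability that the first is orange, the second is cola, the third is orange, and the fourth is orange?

5/42

Each draw changes the counts, so multiply the conditional probabilities along the sequence:
P = 6/9 × 3/8 × 5/7 × 4/6 = 360/3024 = 5/42.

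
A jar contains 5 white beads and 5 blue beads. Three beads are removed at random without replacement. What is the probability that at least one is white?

P(no white) = 5/10 × 4/9 × 3/8 = 60/720 = 1/12.
P(at least one) = 1 − 1/12 = 11/12.

11/12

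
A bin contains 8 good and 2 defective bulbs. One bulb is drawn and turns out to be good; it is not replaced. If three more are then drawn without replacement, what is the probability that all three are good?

5/12

After the first draw, 7 of the remaining 9 bulbs are good.
P = 7/9 × 6/8 × 5/7 = 210/504 = 5/12.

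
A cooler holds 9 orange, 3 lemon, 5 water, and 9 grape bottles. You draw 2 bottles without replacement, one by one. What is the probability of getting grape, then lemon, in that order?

Chain rule:
P = 9/26 × 3/25 = 27/650.

27/650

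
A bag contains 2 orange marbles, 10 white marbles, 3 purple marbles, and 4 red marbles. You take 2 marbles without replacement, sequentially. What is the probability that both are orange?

1/171

P(every draw is orange) = 2/19 × 1/18 = 2/342 = 1/171.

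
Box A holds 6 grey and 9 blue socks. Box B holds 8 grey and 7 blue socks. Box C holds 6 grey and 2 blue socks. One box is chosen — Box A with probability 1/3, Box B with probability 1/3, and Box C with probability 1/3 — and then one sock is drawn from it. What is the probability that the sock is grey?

From Box A: P(grey) = 6/15.
From Box B: P(grey) = 8/15.
From Box C: P(grey) = 6/8.
Total probability = (1/3)(6/15) + (1/3)(8/15) + (1/3)(6/8) = 101/180.

101/180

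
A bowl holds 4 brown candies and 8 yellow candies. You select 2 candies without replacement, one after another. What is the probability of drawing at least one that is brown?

19/33

P(no brown) = 8/12 × 7/11 = 56/132 = 14/33.
P(at least one) = 1 − 14/33 = 19/33.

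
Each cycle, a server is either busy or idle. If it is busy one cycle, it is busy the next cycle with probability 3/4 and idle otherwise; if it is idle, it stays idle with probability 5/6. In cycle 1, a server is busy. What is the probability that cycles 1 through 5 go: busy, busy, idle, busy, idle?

Cycle 1 is given. For each transition, use the conditional probability from the current state:
P(busy | busy) = 3/4; P(idle | busy) = 1/4; P(busy | idle) = 1/6; P(idle | busy) = 1/4.
P = 3/4 × 1/4 × 1/6 × 1/4 = 3/384 = 1/128.

1/128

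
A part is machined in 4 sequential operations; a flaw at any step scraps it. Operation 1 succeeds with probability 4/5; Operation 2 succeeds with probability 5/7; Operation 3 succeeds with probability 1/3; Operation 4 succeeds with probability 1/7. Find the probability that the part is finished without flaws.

4/147

The events are sequential, so multiply the conditional probabilities:
P = 4/5 × 5/7 × 1/3 × 1/7 = 20/735 = 4/147.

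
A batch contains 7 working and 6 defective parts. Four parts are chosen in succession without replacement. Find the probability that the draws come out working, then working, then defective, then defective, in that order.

Each draw changes the counts, so multiply the conditional probabilities along the sequence:
P = 7/13 × 6/12 × 6/11 × 5/10 = 1260/17160 = 21/286.

21/286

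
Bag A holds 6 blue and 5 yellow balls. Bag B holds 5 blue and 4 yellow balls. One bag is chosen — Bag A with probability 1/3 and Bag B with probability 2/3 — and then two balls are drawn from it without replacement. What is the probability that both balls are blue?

82/297

From Bag A: P(both blue) = (6/11)(5/10) = 3/11.
From Bag B: P(both blue) = (5/9)(4/8) = 5/18.
Total probability = (1/3)(3/11) + (2/3)(5/18) = 82/297.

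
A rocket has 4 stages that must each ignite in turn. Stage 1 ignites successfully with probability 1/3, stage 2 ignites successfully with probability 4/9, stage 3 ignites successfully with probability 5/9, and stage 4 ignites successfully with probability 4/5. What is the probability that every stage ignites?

Each stage is reached only if all earlier stages succeed, so
P = 1/3 × 4/9 × 5/9 × 4/5 = 80/1215 = 16/243.

16/243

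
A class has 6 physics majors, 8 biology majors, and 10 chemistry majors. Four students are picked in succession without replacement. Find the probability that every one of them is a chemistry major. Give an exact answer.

P(every draw is a chemistry major) = 10/24 × 9/23 × 8/22 × 7/21 = 5040/255024 = 5/253.

5/253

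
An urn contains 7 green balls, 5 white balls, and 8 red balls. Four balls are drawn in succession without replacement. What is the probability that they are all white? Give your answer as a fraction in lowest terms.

1/969

P = 5/20 × 4/19 × 3/18 × 2/17 = 120/116280 = 1/969.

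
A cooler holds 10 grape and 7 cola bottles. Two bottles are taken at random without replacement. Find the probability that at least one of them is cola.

91/136

P(no cola) = 10/17 × 9/16 = 90/272 = 45/136.
P(at least one) = 1 − 45/136 = 91/136.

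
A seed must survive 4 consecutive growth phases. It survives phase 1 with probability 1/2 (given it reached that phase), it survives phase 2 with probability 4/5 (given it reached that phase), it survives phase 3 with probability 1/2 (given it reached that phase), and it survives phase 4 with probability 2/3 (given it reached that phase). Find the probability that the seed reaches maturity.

2/15

Each stage is reached only if all earlier stages succeed, so
P = 1/2 × 4/5 × 1/2 × 2/3 = 8/60 = 2/15.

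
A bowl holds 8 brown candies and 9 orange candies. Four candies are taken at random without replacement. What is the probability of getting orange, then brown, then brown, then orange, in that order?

Each draw changes the counts, so multiply the conditional probabilities along the sequence:
P = 9/17 × 8/16 × 7/15 × 8/14 = 4032/57120 = 6/85.

6/85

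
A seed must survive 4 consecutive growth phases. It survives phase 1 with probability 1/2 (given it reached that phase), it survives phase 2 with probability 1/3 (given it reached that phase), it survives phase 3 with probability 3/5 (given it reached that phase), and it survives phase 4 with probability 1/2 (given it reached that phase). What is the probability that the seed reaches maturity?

1/20

Each stage is reached only if all earlier stages succeed, so
P = 1/2 × 1/3 × 3/5 × 1/2 = 3/60 = 1/20.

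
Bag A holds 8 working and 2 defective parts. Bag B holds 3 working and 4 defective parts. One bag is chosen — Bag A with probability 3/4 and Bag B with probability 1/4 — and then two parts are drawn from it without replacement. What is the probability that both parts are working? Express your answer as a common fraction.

From Bag A: P(both working) = (8/10)(7/9) = 28/45.
From Bag B: P(both working) = (3/7)(2/6) = 1/7.
Total probability = (3/4)(28/45) + (1/4)(1/7) = 211/420.

211/420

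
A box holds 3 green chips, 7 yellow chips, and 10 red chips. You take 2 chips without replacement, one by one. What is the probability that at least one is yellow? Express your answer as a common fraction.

P(no yellow) = 13/20 × 12/19 = 156/380 = 39/95.
P(at least one) = 1 − 39/95 = 56/95.

56/95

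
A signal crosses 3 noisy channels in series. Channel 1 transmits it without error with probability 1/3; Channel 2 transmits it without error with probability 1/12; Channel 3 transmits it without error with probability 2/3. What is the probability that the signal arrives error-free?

The events are sequential, so multiply the conditional probabilities:
P = 1/3 × 1/12 × 2/3 = 2/108 = 1/54.

1/54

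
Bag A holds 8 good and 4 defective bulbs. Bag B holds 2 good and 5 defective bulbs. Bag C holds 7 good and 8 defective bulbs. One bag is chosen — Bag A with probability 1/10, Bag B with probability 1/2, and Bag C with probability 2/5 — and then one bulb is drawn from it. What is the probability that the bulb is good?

208/525

From Bag A: P(good) = 8/12.
From Bag B: P(good) = 2/7.
From Bag C: P(good) = 7/15.
Total probability = (1/10)(8/12) + (1/2)(2/7) + (2/5)(7/15) = 208/525.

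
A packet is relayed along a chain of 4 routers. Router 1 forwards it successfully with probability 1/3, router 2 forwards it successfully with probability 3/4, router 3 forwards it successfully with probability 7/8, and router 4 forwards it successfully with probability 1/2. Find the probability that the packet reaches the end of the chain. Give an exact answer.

Multiplying along the chain,
P = 1/3 × 3/4 × 7/8 × 1/2 = 21/192 = 7/64.

7/64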